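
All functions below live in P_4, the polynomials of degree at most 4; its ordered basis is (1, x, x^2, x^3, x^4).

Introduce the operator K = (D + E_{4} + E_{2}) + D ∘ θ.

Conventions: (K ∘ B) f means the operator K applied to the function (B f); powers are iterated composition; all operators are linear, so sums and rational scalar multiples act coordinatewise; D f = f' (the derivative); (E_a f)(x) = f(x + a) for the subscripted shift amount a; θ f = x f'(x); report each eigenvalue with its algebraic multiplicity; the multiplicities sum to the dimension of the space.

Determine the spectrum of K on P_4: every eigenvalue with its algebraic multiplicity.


λ = 2 (multiplicity 5)

image of 1: 2
image of x: 2x + 8
image of x^2: 2x^2 + 18x + 20
image of x^3: 2x^3 + 30x^2 + 60x + 72
image of x^4: 2x^4 + 44x^3 + 120x^2 + 288x + 272
the matrix is upper triangular; its diagonal is (2, 2, 2, 2, 2)
for a triangular matrix the eigenvalues are the diagonal entries, with algebraic multiplicity their repetition count


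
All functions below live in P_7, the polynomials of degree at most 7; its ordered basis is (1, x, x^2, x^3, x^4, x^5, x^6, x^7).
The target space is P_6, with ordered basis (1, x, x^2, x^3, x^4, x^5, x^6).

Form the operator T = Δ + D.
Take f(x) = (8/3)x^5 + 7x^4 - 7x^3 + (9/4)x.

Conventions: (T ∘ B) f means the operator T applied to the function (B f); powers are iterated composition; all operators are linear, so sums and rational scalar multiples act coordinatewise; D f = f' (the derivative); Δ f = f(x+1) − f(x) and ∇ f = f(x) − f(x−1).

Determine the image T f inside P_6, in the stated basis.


Δ f = (40/3)x^4 + (164/3)x^3 + (143/3)x^2 + (61/3)x + 59/12
D f = (40/3)x^4 + 28x^3 - 21x^2 + 9/4
(Δ + D) f = (80/3)x^4 + (248/3)x^3 + (80/3)x^2 + (61/3)x + 43/6

the image equals g(x) = (80/3)x^4 + (248/3)x^3 + (80/3)x^2 + (61/3)x + 43/6


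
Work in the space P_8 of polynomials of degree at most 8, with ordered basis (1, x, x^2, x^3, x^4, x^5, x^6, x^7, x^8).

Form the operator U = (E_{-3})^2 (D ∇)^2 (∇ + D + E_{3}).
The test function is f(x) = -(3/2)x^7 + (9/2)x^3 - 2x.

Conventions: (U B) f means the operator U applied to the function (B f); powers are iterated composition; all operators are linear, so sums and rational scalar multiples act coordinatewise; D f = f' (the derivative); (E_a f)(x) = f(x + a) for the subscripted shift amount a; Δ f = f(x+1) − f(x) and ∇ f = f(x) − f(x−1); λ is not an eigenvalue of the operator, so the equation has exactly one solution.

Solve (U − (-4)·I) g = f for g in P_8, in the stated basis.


write g with unknown coordinates in the stated basis and equate coefficients in (U − (-4)·I) g = f
solving from the highest basis element down gives g = -(3/8)x^7 + (639/8)x^3 - (945/2)x^2 - (24259/8)x + 79065/4
check: U g = -315x^3 + 1890x^2 + (24255/2)x - 79065
so U g − (-4)·g = -(3/2)x^7 + (9/2)x^3 - 2x = f ✓

the image equals g(x) = -(3/8)x^7 + (639/8)x^3 - (945/2)x^2 - (24259/8)x + 79065/4


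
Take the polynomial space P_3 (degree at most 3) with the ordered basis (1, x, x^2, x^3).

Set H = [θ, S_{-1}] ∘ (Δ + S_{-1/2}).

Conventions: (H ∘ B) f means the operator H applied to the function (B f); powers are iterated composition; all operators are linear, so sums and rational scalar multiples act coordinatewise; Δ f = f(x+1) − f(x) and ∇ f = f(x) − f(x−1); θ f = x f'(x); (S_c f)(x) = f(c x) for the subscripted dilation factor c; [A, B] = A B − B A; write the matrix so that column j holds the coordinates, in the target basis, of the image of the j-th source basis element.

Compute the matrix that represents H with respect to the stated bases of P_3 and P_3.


image of 1: 0
image of x: 0
image of x^2: 0
image of x^3: 0
each image's coordinates form column j of the matrix

the matrix is [[0, 0, 0, 0]; [0, 0, 0, 0]; [0, 0, 0, 0]; [0, 0, 0, 0]] (rows listed top to bottom)


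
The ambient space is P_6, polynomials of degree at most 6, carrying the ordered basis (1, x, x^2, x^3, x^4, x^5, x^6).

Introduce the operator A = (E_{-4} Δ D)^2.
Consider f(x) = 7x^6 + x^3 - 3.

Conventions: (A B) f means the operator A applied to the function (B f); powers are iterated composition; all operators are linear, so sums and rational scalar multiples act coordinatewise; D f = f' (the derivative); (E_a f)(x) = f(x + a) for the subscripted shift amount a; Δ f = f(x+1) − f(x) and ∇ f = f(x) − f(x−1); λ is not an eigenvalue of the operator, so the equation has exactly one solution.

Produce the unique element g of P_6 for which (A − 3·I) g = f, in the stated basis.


write g with unknown coordinates in the stated basis and equate coefficients in (A − 3·I) g = f
solving from the highest basis element down gives g = -(7/3)x^6 - (1/3)x^3 - 280x^2 + 3920x - 41297/3
check: A g = -840x^2 + 11760x - 41300
so A g − 3·g = 7x^6 + x^3 - 3 = f ✓

the image equals g(x) = -(7/3)x^6 - (1/3)x^3 - 280x^2 + 3920x - 41297/3


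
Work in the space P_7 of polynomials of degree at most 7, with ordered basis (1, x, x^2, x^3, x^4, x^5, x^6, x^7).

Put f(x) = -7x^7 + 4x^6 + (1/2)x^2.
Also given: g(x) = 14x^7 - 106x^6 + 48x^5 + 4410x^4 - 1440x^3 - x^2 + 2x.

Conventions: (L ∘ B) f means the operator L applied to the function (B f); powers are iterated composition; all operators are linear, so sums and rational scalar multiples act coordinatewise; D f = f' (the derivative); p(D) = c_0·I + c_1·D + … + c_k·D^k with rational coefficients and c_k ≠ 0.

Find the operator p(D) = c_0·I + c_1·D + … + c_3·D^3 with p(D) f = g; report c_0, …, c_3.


c_0 = -2, c_1 = 2, c_2 = 0, c_3 = -3

D^0 f = -7x^7 + 4x^6 + (1/2)x^2
D^1 f = -49x^6 + 24x^5 + x
D^2 f = -294x^5 + 120x^4 + 1
D^3 f = -1470x^4 + 480x^3
matching coefficients of g against c_0 f + c_1 Df + … from the top degree down determines the c_i
solution: c_0 = -2, c_1 = 2, c_2 = 0, c_3 = -3


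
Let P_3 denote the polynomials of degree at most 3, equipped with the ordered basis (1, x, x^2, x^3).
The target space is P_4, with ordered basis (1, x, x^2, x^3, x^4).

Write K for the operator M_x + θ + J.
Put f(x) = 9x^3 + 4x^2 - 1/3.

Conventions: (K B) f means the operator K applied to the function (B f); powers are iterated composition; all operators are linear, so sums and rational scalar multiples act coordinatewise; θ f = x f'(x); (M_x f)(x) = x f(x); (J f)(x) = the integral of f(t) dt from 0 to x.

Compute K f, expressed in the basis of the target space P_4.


M_x f = 9x^4 + 4x^3 - (1/3)x
θ f = 27x^3 + 8x^2
J f = (9/4)x^4 + (4/3)x^3 - (1/3)x
(M_x + θ + J) f = (45/4)x^4 + (97/3)x^3 + 8x^2 - (2/3)x

g(x) = (45/4)x^4 + (97/3)x^3 + 8x^2 - (2/3)x


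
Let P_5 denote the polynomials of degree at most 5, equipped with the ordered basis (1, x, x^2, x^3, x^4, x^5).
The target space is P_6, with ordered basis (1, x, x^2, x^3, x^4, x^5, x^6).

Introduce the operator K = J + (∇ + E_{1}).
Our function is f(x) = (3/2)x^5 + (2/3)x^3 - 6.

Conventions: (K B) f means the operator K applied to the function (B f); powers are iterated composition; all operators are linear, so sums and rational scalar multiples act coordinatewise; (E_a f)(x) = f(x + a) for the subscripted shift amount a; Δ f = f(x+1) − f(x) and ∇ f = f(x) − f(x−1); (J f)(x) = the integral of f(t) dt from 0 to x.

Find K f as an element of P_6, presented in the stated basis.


the image equals g(x) = (1/4)x^6 + (3/2)x^5 + (91/6)x^4 + (2/3)x^3 + 34x^2 - 6x - 5/3

J f = (1/4)x^6 + (1/6)x^4 - 6x
∇ f = (15/2)x^4 - 15x^3 + 17x^2 - (19/2)x + 13/6
E_{1} f = (3/2)x^5 + (15/2)x^4 + (47/3)x^3 + 17x^2 + (19/2)x - 23/6
(∇ + E_{1}) f = (3/2)x^5 + 15x^4 + (2/3)x^3 + 34x^2 - 5/3
(J + (∇ + E_{1})) f = (1/4)x^6 + (3/2)x^5 + (91/6)x^4 + (2/3)x^3 + 34x^2 - 6x - 5/3


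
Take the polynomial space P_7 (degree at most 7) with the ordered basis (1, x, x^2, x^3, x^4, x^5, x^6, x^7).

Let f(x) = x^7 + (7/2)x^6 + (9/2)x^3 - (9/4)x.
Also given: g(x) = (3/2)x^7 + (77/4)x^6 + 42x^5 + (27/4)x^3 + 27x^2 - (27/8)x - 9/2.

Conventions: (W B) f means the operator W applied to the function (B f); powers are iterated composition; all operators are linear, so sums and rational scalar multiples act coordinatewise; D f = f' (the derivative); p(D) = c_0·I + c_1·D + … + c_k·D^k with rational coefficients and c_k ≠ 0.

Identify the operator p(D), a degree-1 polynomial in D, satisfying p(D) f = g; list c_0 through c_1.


c_0 = 3/2, c_1 = 2

D^0 f = x^7 + (7/2)x^6 + (9/2)x^3 - (9/4)x
D^1 f = 7x^6 + 21x^5 + (27/2)x^2 - 9/4
matching coefficients of g against c_0 f + c_1 Df + … from the top degree down determines the c_i
solution: c_0 = 3/2, c_1 = 2


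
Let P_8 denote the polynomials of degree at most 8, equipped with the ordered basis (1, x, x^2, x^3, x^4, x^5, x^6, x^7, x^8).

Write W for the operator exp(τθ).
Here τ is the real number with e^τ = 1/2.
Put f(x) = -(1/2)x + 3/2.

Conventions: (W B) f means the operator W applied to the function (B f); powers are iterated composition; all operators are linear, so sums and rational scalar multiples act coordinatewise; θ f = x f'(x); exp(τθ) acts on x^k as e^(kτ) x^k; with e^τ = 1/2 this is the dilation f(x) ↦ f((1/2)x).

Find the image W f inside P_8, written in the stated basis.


g(x) = -(1/4)x + 3/2

exp(τθ) x^k = e^(kτ) x^k; with e^τ = 1/2 this sends x^k to (1/2)^k x^k
x ↦ 1/2 x
applying this coordinatewise to f: exp(τθ) f = -(1/4)x + 3/2


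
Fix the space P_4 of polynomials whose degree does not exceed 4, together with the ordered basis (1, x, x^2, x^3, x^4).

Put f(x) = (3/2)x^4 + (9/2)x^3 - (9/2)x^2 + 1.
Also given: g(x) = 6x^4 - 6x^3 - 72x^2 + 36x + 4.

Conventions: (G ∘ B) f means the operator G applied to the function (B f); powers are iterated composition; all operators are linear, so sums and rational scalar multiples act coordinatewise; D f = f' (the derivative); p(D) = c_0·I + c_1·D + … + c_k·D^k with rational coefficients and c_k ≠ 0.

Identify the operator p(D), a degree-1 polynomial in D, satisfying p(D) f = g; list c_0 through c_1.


D^0 f = (3/2)x^4 + (9/2)x^3 - (9/2)x^2 + 1
D^1 f = 6x^3 + (27/2)x^2 - 9x
matching coefficients of g against c_0 f + c_1 Df + … from the top degree down determines the c_i
solution: c_0 = 4, c_1 = -4

c_0 = 4, c_1 = -4


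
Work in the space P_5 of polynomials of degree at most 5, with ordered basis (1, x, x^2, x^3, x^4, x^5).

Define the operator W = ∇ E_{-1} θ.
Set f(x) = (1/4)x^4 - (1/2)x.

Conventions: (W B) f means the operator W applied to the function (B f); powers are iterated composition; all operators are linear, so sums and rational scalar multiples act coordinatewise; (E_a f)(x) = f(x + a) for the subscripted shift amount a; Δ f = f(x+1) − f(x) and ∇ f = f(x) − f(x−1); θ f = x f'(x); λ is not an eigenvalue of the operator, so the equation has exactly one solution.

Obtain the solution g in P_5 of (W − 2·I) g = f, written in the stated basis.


g(x) = -(1/8)x^4 - x^3 + (27/4)x - 27/8

write g with unknown coordinates in the stated basis and equate coefficients in (W − 2·I) g = f
solving from the highest basis element down gives g = -(1/8)x^4 - x^3 + (27/4)x - 27/8
check: W g = -2x^3 + 13x - 27/4
so W g − 2·g = (1/4)x^4 - (1/2)x = f ✓


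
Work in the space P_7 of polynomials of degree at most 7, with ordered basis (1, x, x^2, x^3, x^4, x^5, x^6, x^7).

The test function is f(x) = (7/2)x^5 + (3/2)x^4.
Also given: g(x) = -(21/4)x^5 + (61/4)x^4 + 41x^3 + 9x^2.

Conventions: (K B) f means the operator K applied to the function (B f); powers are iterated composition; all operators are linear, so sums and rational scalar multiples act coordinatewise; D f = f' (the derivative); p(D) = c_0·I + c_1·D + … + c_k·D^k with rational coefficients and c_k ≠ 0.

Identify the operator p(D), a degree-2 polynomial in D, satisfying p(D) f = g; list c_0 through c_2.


D^0 f = (7/2)x^5 + (3/2)x^4
D^1 f = (35/2)x^4 + 6x^3
D^2 f = 70x^3 + 18x^2
matching coefficients of g against c_0 f + c_1 Df + … from the top degree down determines the c_i
solution: c_0 = -3/2, c_1 = 1, c_2 = 1/2

p(D) = -(3/2)·I + D + (1/2)·D^2, i.e. c_0 = -3/2, c_1 = 1, c_2 = 1/2


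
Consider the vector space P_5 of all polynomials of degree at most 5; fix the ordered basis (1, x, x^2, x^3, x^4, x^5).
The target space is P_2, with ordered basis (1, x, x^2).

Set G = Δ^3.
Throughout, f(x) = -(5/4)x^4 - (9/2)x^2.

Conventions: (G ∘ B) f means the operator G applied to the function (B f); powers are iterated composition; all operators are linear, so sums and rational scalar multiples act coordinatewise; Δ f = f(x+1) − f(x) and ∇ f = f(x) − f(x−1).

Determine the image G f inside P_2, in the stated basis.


Δ f = -5x^3 - (15/2)x^2 - 14x - 23/4
Δ Δ f = -15x^2 - 30x - 53/2
Δ Δ Δ f = -30x - 45

g(x) = -30x - 45


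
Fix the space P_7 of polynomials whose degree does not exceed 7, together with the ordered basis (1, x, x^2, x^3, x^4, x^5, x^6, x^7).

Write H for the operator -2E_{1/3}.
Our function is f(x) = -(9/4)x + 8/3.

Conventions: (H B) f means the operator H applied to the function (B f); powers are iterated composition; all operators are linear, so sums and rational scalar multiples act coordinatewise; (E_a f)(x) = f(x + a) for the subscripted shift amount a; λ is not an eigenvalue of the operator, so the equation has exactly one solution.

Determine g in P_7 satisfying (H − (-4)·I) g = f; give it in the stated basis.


the result is g(x) = -(9/8)x + 23/24

write g with unknown coordinates in the stated basis and equate coefficients in (H − (-4)·I) g = f
solving from the highest basis element down gives g = -(9/8)x + 23/24
check: H g = (9/4)x - 7/6
so H g − (-4)·g = -(9/4)x + 8/3 = f ✓


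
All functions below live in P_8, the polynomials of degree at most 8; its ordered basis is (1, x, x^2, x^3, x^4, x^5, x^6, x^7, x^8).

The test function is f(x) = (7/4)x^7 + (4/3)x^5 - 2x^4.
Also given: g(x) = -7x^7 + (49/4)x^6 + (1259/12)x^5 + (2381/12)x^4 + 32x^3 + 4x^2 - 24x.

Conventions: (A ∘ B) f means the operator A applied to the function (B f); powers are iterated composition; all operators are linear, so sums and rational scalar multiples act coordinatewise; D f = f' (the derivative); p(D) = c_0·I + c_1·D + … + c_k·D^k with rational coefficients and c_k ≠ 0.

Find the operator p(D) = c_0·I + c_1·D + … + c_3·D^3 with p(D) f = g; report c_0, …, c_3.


c_0 = -4, c_1 = 1, c_2 = 3/2, c_3 = 1/2

D^0 f = (7/4)x^7 + (4/3)x^5 - 2x^4
D^1 f = (49/4)x^6 + (20/3)x^4 - 8x^3
D^2 f = (147/2)x^5 + (80/3)x^3 - 24x^2
D^3 f = (735/2)x^4 + 80x^2 - 48x
matching coefficients of g against c_0 f + c_1 Df + … from the top degree down determines the c_i
solution: c_0 = -4, c_1 = 1, c_2 = 3/2, c_3 = 1/2


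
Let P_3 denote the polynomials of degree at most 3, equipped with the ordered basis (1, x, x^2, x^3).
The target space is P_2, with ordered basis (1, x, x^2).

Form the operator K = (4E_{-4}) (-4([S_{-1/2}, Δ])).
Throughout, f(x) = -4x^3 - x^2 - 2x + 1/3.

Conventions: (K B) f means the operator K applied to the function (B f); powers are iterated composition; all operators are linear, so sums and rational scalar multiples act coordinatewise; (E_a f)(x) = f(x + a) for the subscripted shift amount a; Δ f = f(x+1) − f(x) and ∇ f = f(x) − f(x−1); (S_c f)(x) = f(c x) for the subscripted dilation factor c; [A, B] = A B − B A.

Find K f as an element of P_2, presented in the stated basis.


Δ f = -12x^2 - 14x - 7
S_{-1/2} Δ f = -3x^2 + 7x - 7
S_{-1/2} f = (1/2)x^3 - (1/4)x^2 + x + 1/3
Δ S_{-1/2} f = (3/2)x^2 + x + 5/4
[S_{-1/2}, Δ] f = -(9/2)x^2 + 6x - 33/4
(-4([S_{-1/2}, Δ])) f = 18x^2 - 24x + 33
E_{-4} (-4([S_{-1/2}, Δ])) f = 18x^2 - 168x + 417
(4E_{-4}) (-4([S_{-1/2}, Δ])) f = 72x^2 - 672x + 1668

the result is g(x) = 72x^2 - 672x + 1668


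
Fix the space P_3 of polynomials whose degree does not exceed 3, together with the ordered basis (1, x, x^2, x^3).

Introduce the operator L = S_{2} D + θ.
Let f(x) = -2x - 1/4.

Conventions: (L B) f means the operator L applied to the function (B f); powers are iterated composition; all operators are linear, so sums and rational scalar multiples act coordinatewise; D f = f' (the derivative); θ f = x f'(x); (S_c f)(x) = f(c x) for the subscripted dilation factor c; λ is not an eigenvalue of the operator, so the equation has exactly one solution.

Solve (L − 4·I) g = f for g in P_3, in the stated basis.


the image equals g(x) = (2/3)x + 11/48

write g with unknown coordinates in the stated basis and equate coefficients in (L − 4·I) g = f
solving from the highest basis element down gives g = (2/3)x + 11/48
check: L g = (2/3)x + 2/3
so L g − 4·g = -2x - 1/4 = f ✓


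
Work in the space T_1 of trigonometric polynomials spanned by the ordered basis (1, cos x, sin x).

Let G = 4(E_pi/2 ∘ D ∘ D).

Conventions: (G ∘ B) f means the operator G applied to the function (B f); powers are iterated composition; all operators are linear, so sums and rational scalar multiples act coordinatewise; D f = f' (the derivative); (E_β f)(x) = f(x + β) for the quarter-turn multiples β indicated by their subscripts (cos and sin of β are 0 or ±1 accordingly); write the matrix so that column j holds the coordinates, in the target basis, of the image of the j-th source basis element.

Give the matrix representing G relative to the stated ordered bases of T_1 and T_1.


the matrix is [[0, 0, 0]; [0, 0, -4]; [0, 4, 0]] (rows listed top to bottom)

image of 1: 0
image of cos x: 4sin x
image of sin x: -4cos x
each image's coordinates form column j of the matrix


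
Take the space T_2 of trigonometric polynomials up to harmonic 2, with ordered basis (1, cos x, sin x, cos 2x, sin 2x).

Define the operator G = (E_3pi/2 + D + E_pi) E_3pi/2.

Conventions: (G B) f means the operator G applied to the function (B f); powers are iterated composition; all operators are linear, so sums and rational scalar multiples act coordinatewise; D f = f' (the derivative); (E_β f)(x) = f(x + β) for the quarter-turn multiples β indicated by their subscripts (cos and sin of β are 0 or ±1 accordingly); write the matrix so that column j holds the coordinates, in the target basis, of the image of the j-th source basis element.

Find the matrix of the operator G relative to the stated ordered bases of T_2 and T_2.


the matrix is [[2, 0, 0, 0, 0]; [0, 0, 1, 0, 0]; [0, -1, 0, 0, 0]; [0, 0, 0, 0, -2]; [0, 0, 0, 2, 0]] (rows listed top to bottom)

image of 1: 2
image of cos x: -sin x
image of sin x: cos x
image of cos 2x: 2sin 2x
image of sin 2x: -2cos 2x
each image's coordinates form column j of the matrix


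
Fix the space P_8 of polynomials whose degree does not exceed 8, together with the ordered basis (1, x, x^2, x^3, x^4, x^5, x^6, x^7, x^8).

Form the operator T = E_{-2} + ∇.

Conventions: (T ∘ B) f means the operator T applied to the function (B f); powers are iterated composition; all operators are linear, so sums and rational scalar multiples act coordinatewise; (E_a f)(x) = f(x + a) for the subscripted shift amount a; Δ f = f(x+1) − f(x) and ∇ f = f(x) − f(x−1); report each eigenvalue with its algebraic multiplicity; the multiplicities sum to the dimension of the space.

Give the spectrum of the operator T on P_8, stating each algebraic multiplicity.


image of 1: 1
image of x: x - 1
image of x^2: x^2 - 2x + 3
image of x^3: x^3 - 3x^2 + 9x - 7
image of x^4: x^4 - 4x^3 + 18x^2 - 28x + 15
image of x^5: x^5 - 5x^4 + 30x^3 - 70x^2 + 75x - 31
image of x^6: x^6 - 6x^5 + 45x^4 - 140x^3 + 225x^2 - 186x + 63
image of x^7: x^7 - 7x^6 + 63x^5 - 245x^4 + 525x^3 - 651x^2 + 441x - 127
image of x^8: x^8 - 8x^7 + 84x^6 - 392x^5 + 1050x^4 - 1736x^3 + 1764x^2 - 1016x + 255
the matrix is upper triangular; its diagonal is (1, 1, 1, 1, 1, 1, 1, 1, 1)
for a triangular matrix the eigenvalues are the diagonal entries, with algebraic multiplicity their repetition count

λ = 1 (multiplicity 9)


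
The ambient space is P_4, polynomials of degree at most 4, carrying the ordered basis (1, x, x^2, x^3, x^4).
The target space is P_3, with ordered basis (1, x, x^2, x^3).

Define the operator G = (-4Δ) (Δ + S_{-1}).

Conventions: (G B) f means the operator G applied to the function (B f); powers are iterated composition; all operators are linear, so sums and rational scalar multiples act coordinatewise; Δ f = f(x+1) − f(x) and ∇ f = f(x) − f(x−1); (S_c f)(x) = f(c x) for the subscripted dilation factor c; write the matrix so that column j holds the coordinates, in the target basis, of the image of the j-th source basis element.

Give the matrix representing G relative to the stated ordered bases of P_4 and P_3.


image of 1: 0
image of x: 4
image of x^2: -8x - 12
image of x^3: 12x^2 - 12x - 20
image of x^4: -16x^3 - 72x^2 - 112x - 60
each image's coordinates form column j of the matrix

the matrix is [[0, 4, -12, -20, -60]; [0, 0, -8, -12, -112]; [0, 0, 0, 12, -72]; [0, 0, 0, 0, -16]] (rows listed top to bottom)


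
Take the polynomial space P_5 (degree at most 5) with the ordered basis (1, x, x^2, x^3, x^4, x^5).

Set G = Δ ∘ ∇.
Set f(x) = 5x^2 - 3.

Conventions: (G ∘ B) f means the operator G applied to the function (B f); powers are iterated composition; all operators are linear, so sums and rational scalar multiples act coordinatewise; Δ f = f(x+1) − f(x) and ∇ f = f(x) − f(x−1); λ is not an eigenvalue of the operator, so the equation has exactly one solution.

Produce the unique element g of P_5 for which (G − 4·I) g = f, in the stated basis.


the image equals g(x) = -(5/4)x^2 + 1/8

write g with unknown coordinates in the stated basis and equate coefficients in (G − 4·I) g = f
solving from the highest basis element down gives g = -(5/4)x^2 + 1/8
check: G g = -5/2
so G g − 4·g = 5x^2 - 3 = f ✓


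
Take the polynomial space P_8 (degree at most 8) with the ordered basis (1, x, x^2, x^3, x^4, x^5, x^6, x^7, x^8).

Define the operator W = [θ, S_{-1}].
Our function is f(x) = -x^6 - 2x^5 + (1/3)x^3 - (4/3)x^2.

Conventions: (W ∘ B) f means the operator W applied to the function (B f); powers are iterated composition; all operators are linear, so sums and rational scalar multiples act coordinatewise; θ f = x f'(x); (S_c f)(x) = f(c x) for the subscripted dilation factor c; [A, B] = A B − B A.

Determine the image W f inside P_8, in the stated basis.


g(x) = 0

S_{-1} f = -x^6 + 2x^5 - (1/3)x^3 - (4/3)x^2
θ S_{-1} f = -6x^6 + 10x^5 - x^3 - (8/3)x^2
θ f = -6x^6 - 10x^5 + x^3 - (8/3)x^2
S_{-1} θ f = -6x^6 + 10x^5 - x^3 - (8/3)x^2
[θ, S_{-1}] f = 0


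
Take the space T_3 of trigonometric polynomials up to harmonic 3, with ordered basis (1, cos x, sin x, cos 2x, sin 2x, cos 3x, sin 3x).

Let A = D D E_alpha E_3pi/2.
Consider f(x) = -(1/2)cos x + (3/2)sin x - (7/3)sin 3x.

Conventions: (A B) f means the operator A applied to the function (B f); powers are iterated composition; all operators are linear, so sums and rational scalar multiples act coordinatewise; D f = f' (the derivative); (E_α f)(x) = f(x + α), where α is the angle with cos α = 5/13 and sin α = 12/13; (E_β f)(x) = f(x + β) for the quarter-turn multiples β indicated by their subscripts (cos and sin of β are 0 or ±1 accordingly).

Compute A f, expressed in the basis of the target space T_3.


the result is g(x) = (27/26)cos x - (31/26)sin x - (42735/2197)cos 3x + (17388/2197)sin 3x

E_3pi/2 f = -(3/2)cos x - (1/2)sin x - (7/3)cos 3x
E_alpha E_3pi/2 f = -(27/26)cos x + (31/26)sin x + (14245/6591)cos 3x - (1932/2197)sin 3x
D E_alpha E_3pi/2 f = (31/26)cos x + (27/26)sin x - (5796/2197)cos 3x - (14245/2197)sin 3x
D D E_alpha E_3pi/2 f = (27/26)cos x - (31/26)sin x - (42735/2197)cos 3x + (17388/2197)sin 3x


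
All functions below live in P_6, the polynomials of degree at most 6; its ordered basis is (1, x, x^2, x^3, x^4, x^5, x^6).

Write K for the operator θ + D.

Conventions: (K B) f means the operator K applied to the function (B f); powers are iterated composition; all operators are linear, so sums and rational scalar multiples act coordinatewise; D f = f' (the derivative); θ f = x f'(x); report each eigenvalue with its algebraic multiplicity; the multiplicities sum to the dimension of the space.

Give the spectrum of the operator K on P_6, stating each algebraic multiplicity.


λ = 0 (multiplicity 1), λ = 1 (multiplicity 1), λ = 2 (multiplicity 1), λ = 3 (multiplicity 1), λ = 4 (multiplicity 1), λ = 5 (multiplicity 1), λ = 6 (multiplicity 1)

image of 1: 0
image of x: x + 1
image of x^2: 2x^2 + 2x
image of x^3: 3x^3 + 3x^2
image of x^4: 4x^4 + 4x^3
image of x^5: 5x^5 + 5x^4
image of x^6: 6x^6 + 6x^5
the matrix is upper triangular; its diagonal is (0, 1, 2, 3, 4, 5, 6)
for a triangular matrix the eigenvalues are the diagonal entries, with algebraic multiplicity their repetition count


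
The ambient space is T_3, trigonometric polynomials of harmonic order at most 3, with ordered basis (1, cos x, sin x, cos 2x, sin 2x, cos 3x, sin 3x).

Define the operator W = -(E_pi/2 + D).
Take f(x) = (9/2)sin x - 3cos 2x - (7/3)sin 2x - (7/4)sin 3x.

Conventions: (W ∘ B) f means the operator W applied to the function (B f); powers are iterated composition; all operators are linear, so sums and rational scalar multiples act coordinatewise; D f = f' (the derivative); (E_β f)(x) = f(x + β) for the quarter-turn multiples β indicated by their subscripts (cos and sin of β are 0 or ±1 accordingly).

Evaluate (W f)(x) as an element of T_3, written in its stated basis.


g(x) = -9cos x + (5/3)cos 2x - (25/3)sin 2x + (7/2)cos 3x

E_pi/2 f = (9/2)cos x + 3cos 2x + (7/3)sin 2x + (7/4)cos 3x
D f = (9/2)cos x - (14/3)cos 2x + 6sin 2x - (21/4)cos 3x
(E_pi/2 + D) f = 9cos x - (5/3)cos 2x + (25/3)sin 2x - (7/2)cos 3x
(-(E_pi/2 + D)) f = -9cos x + (5/3)cos 2x - (25/3)sin 2x + (7/2)cos 3x


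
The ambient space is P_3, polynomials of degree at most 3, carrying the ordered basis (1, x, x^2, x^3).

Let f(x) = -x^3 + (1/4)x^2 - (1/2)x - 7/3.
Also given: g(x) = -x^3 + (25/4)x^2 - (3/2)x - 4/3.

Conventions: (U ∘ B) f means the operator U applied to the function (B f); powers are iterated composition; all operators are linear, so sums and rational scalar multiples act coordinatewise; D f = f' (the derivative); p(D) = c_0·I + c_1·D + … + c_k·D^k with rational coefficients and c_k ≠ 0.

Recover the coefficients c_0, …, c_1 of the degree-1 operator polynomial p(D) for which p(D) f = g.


p(D) = I − 2·D, i.e. c_0 = 1, c_1 = -2

D^0 f = -x^3 + (1/4)x^2 - (1/2)x - 7/3
D^1 f = -3x^2 + (1/2)x - 1/2
matching coefficients of g against c_0 f + c_1 Df + … from the top degree down determines the c_i
solution: c_0 = 1, c_1 = -2


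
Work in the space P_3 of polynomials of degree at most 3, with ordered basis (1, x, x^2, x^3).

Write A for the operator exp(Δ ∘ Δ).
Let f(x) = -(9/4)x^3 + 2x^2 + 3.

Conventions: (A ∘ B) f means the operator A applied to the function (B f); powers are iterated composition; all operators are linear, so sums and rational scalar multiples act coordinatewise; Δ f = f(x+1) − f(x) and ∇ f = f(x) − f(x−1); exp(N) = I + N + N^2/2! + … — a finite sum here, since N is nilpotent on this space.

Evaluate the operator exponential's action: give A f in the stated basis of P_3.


order-1 term: -(27/2)x - 19/2
the series for exp(Δ ∘ Δ) f terminates at order 1
exp(Δ ∘ Δ) f = -(9/4)x^3 + 2x^2 - (27/2)x - 13/2

the image equals g(x) = -(9/4)x^3 + 2x^2 - (27/2)x - 13/2


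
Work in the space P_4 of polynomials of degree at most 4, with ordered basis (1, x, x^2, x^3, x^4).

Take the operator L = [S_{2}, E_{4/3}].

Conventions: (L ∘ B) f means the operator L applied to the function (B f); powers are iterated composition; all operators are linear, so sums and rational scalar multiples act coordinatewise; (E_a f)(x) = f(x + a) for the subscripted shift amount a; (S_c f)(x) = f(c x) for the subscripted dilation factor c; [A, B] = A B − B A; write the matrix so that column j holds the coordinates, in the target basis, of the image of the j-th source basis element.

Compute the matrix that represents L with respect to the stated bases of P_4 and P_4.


the matrix is [[0, -4/3, -16/3, -448/27, -1280/27]; [0, 0, -16/3, -32, -3584/27]; [0, 0, 0, -16, -128]; [0, 0, 0, 0, -128/3]; [0, 0, 0, 0, 0]] (rows listed top to bottom)

image of 1: 0
image of x: -4/3
image of x^2: -(16/3)x - 16/3
image of x^3: -16x^2 - 32x - 448/27
image of x^4: -(128/3)x^3 - 128x^2 - (3584/27)x - 1280/27
each image's coordinates form column j of the matrix


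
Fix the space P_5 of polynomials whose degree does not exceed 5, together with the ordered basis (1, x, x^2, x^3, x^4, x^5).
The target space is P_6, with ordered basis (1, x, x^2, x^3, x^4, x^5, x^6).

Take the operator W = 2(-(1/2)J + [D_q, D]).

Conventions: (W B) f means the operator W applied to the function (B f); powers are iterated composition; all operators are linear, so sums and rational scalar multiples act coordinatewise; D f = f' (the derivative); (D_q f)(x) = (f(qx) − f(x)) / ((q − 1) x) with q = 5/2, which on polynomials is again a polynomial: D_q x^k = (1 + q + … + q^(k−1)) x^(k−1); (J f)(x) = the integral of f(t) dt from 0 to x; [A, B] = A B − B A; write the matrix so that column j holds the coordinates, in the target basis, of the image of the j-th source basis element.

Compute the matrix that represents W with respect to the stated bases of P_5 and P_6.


the matrix is [[0, 0, -3, 0, 0, 0]; [-1, 0, 0, -18, 0, 0]; [0, -1/2, 0, 0, -297/4, 0]; [0, 0, -1/3, 0, 0, -1047/4]; [0, 0, 0, -1/4, 0, 0]; [0, 0, 0, 0, -1/5, 0]; [0, 0, 0, 0, 0, -1/6]] (rows listed top to bottom)

image of 1: -x
image of x: -(1/2)x^2
image of x^2: -(1/3)x^3 - 3
image of x^3: -(1/4)x^4 - 18x
image of x^4: -(1/5)x^5 - (297/4)x^2
image of x^5: -(1/6)x^6 - (1047/4)x^3
each image's coordinates form column j of the matrix


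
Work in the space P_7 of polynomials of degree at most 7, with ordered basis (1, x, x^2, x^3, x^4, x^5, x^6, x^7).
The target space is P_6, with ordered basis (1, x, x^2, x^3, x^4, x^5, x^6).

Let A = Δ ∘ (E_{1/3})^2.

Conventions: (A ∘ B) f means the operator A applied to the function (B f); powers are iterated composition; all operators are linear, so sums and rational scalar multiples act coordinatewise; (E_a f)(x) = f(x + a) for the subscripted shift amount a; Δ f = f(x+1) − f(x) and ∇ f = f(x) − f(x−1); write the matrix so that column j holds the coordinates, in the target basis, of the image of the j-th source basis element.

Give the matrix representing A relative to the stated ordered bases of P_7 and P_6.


the matrix is [[0, 1, 7/3, 13/3, 203/27, 1031/81, 1729/81, 25999/729]; [0, 0, 2, 7, 52/3, 1015/27, 2062/27, 12103/81]; [0, 0, 0, 3, 14, 130/3, 1015/9, 7217/27]; [0, 0, 0, 0, 4, 70/3, 260/3, 7105/27]; [0, 0, 0, 0, 0, 5, 35, 455/3]; [0, 0, 0, 0, 0, 0, 6, 49]; [0, 0, 0, 0, 0, 0, 0, 7]] (rows listed top to bottom)

image of 1: 0
image of x: 1
image of x^2: 2x + 7/3
image of x^3: 3x^2 + 7x + 13/3
image of x^4: 4x^3 + 14x^2 + (52/3)x + 203/27
image of x^5: 5x^4 + (70/3)x^3 + (130/3)x^2 + (1015/27)x + 1031/81
image of x^6: 6x^5 + 35x^4 + (260/3)x^3 + (1015/9)x^2 + (2062/27)x + 1729/81
image of x^7: 7x^6 + 49x^5 + (455/3)x^4 + (7105/27)x^3 + (7217/27)x^2 + (12103/81)x + 25999/729
each image's coordinates form column j of the matrix


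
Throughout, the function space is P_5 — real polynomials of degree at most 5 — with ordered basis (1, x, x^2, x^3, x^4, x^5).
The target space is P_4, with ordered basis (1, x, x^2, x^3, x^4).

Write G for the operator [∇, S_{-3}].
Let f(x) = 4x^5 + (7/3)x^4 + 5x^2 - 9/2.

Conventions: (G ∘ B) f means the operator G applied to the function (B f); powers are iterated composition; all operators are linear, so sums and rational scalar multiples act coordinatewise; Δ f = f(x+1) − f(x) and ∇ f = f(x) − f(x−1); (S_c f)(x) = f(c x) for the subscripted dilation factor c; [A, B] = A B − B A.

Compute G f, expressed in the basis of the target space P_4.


S_{-3} f = -972x^5 + 189x^4 + 45x^2 - 9/2
∇ S_{-3} f = -4860x^4 + 10476x^3 - 10854x^2 + 5706x - 1206
∇ f = 20x^4 - (92/3)x^3 + 26x^2 - (2/3)x - 10/3
S_{-3} ∇ f = 1620x^4 + 828x^3 + 234x^2 + 2x - 10/3
[∇, S_{-3}] f = -6480x^4 + 9648x^3 - 11088x^2 + 5704x - 3608/3

the image equals g(x) = -6480x^4 + 9648x^3 - 11088x^2 + 5704x - 3608/3


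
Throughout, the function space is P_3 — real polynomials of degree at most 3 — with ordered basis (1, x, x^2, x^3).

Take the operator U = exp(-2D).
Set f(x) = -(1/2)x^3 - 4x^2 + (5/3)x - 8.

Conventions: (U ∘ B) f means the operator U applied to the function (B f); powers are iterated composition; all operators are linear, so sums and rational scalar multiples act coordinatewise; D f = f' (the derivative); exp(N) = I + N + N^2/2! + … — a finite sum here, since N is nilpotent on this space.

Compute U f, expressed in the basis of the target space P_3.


g(x) = -(1/2)x^3 - x^2 + (35/3)x - 70/3

order-1 term: 3x^2 + 16x - 10/3
order-2 term: -6x - 16
order-3 term: 4
the series for exp(-2D) f terminates at order 3
exp(-2D) f = -(1/2)x^3 - x^2 + (35/3)x - 70/3


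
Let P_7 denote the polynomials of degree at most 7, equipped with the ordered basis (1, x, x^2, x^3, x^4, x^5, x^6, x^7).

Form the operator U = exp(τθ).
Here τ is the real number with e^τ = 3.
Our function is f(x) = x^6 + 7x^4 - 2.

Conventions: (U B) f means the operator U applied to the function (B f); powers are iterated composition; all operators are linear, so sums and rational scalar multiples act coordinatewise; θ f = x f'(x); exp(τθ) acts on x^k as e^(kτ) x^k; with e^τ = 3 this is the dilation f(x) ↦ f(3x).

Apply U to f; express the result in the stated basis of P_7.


exp(τθ) x^k = e^(kτ) x^k; with e^τ = 3 this sends x^k to 3^k x^k
x^4 ↦ 81 x^4
x^6 ↦ 729 x^6
applying this coordinatewise to f: exp(τθ) f = 729x^6 + 567x^4 - 2

the result is g(x) = 729x^6 + 567x^4 - 2


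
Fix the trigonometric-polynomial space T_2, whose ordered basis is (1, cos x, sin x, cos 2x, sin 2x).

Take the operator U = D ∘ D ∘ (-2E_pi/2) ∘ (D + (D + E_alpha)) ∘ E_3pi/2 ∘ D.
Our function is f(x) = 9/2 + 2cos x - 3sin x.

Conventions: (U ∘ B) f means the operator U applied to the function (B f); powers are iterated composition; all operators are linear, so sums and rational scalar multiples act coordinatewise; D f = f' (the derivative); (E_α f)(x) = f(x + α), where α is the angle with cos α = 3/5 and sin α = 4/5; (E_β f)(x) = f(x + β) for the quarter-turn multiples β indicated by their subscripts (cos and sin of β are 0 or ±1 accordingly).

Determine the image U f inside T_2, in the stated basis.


D f = -3cos x - 2sin x
E_3pi/2 D f = 2cos x - 3sin x
D (E_3pi/2 ∘ D) f = -3cos x - 2sin x
D (E_3pi/2 ∘ D) f = -3cos x - 2sin x
E_alpha (E_3pi/2 ∘ D) f = -(6/5)cos x - (17/5)sin x
(D + E_alpha) (E_3pi/2 ∘ D) f = -(21/5)cos x - (27/5)sin x
(D + (D + E_alpha)) (E_3pi/2 ∘ D) f = -(36/5)cos x - (37/5)sin x
E_pi/2 (D + (D + E_alpha)) (E_3pi/2 ∘ D) f = -(37/5)cos x + (36/5)sin x
(-2E_pi/2) (D + (D + E_alpha)) (E_3pi/2 ∘ D) f = (74/5)cos x - (72/5)sin x
D ((-2E_pi/2) ∘ (D + (D + E_alpha))) (E_3pi/2 ∘ D) f = -(72/5)cos x - (74/5)sin x
D D ((-2E_pi/2) ∘ (D + (D + E_alpha))) (E_3pi/2 ∘ D) f = -(74/5)cos x + (72/5)sin x

the result is g(x) = -(74/5)cos x + (72/5)sin x


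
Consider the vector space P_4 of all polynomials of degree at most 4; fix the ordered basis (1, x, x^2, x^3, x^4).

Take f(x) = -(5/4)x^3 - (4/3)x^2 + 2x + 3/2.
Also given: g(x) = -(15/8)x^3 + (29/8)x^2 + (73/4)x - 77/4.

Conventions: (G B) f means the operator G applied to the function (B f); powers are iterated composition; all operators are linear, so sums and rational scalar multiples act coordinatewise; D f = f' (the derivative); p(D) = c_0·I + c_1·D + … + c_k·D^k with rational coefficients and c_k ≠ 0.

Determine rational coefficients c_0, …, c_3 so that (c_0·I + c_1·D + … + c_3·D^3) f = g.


c_0 = 3/2, c_1 = -3/2, c_2 = -3/2, c_3 = 3

D^0 f = -(5/4)x^3 - (4/3)x^2 + 2x + 3/2
D^1 f = -(15/4)x^2 - (8/3)x + 2
D^2 f = -(15/2)x - 8/3
D^3 f = -15/2
matching coefficients of g against c_0 f + c_1 Df + … from the top degree down determines the c_i
solution: c_0 = 3/2, c_1 = -3/2, c_2 = -3/2, c_3 = 3


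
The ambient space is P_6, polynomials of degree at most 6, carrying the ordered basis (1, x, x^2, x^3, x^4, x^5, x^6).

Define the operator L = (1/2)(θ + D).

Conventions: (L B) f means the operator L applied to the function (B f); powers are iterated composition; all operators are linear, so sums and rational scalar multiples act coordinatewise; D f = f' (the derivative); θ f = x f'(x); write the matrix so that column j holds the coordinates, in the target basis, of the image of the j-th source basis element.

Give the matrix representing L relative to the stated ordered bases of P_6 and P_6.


image of 1: 0
image of x: (1/2)x + 1/2
image of x^2: x^2 + x
image of x^3: (3/2)x^3 + (3/2)x^2
image of x^4: 2x^4 + 2x^3
image of x^5: (5/2)x^5 + (5/2)x^4
image of x^6: 3x^6 + 3x^5
each image's coordinates form column j of the matrix

the matrix is [[0, 1/2, 0, 0, 0, 0, 0]; [0, 1/2, 1, 0, 0, 0, 0]; [0, 0, 1, 3/2, 0, 0, 0]; [0, 0, 0, 3/2, 2, 0, 0]; [0, 0, 0, 0, 2, 5/2, 0]; [0, 0, 0, 0, 0, 5/2, 3]; [0, 0, 0, 0, 0, 0, 3]] (rows listed top to bottom)


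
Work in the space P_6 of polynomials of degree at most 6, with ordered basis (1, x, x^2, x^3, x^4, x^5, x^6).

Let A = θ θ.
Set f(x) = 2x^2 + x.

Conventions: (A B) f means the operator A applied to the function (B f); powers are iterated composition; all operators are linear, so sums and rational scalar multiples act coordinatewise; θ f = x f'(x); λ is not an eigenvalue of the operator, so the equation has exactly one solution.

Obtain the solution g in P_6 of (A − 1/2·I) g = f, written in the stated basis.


the result is g(x) = (4/7)x^2 + 2x

write g with unknown coordinates in the stated basis and equate coefficients in (A − 1/2·I) g = f
solving from the highest basis element down gives g = (4/7)x^2 + 2x
check: A g = (16/7)x^2 + 2x
so A g − 1/2·g = 2x^2 + x = f ✓


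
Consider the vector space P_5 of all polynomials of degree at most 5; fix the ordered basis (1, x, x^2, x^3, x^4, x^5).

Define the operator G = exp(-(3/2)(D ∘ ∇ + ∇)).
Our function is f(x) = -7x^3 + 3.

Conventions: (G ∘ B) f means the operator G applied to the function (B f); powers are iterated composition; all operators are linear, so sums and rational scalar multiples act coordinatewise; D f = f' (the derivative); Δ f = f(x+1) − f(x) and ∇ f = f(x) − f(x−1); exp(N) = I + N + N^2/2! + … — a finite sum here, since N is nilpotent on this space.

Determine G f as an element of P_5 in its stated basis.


the result is g(x) = -7x^3 + (63/2)x^2 - (63/4)x - 333/8

order-1 term: (63/2)x^2 + (63/2)x - 21
order-2 term: -(189/4)x - 189/4
order-3 term: 189/8
the series for exp(-(3/2)(D ∘ ∇ + ∇)) f terminates at order 3
exp(-(3/2)(D ∘ ∇ + ∇)) f = -7x^3 + (63/2)x^2 - (63/4)x - 333/8


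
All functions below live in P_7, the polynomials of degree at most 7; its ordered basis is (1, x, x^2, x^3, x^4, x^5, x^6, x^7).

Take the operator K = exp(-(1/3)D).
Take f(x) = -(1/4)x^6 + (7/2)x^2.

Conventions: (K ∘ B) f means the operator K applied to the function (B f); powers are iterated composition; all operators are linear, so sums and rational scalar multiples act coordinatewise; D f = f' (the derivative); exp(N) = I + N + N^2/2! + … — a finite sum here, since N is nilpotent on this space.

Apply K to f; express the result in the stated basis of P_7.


g(x) = -(1/4)x^6 + (1/2)x^5 - (5/12)x^4 + (5/27)x^3 + (373/108)x^2 - (377/162)x + 1133/2916

order-1 term: (1/2)x^5 - (7/3)x
order-2 term: -(5/12)x^4 + 7/18
order-3 term: (5/27)x^3
order-4 term: -(5/108)x^2
order-5 term: (1/162)x
order-6 term: -1/2916
the series for exp(-(1/3)D) f terminates at order 6
exp(-(1/3)D) f = -(1/4)x^6 + (1/2)x^5 - (5/12)x^4 + (5/27)x^3 + (373/108)x^2 - (377/162)x + 1133/2916


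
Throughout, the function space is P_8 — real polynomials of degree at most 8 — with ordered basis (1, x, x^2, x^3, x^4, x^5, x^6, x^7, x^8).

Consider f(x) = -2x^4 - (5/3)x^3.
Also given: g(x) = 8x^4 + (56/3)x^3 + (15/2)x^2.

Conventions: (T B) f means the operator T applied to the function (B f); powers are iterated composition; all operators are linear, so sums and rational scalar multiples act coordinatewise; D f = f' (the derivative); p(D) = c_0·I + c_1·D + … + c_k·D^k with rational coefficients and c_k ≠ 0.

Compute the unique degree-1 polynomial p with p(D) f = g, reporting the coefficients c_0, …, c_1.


p(D) = -4·I − (3/2)·D, i.e. c_0 = -4, c_1 = -3/2

D^0 f = -2x^4 - (5/3)x^3
D^1 f = -8x^3 - 5x^2
matching coefficients of g against c_0 f + c_1 Df + … from the top degree down determines the c_i
solution: c_0 = -4, c_1 = -3/2
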